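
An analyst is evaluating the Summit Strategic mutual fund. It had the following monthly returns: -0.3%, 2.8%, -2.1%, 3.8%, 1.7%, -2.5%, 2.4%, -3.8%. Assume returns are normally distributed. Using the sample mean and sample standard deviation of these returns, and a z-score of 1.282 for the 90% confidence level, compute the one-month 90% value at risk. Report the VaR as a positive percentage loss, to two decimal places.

3.36

Mean return r̄ = 2.00 / 8 = 0.2500%
Σ(r − r̄)² = (-0.3 − 0.2500)² + (2.8 − 0.2500)² + (-2.1 − 0.2500)² + … = 55.6200
σ = √[55.6200 / 7] = 2.8188%
VaR = −(r̄ − z·σ) = −(0.2500 − 1.282 × 2.8188) = −(-3.3637) = 3.3637%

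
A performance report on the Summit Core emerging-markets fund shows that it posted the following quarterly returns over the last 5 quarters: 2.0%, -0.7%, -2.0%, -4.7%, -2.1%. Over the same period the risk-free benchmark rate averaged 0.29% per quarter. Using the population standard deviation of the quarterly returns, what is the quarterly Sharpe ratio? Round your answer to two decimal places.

Mean return r̄ = -7.50 / 5 = -1.5000%
Population std dev = √[23.7400 / 5] = 2.1790%
Sharpe = (r̄ − rf) / σ = (-1.5000 − 0.29) / 2.1790 = -1.7900 / 2.1790 = -0.8215

-0.82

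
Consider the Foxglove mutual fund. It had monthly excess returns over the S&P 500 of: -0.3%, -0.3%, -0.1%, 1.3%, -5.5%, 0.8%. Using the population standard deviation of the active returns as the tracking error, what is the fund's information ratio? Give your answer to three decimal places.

r̄ = (-0.3 − 0.3 − 0.1 + 1.3 − 5.5 + 0.8) / 6 = -4.10 / 6 = -0.6833%
Population σ = √[Σ(r − r̄)² / 6] = √[29.9683 / 6] = √4.9947 = 2.2349%
IR = r̄ / tracking error = -0.6833 / 2.2349 = -0.3057

-0.306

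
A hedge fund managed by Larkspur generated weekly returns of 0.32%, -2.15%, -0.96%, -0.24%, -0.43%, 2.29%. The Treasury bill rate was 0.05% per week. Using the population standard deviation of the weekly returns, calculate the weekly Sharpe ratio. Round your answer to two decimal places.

-0.18

μ = (0.32 − 2.15 − 0.96 − 0.24 − 0.43 + 2.29) / 6 = -1.170 / 6 = -0.1950%
Σ(r − μ)² = 10.9050; population σ = √(10.9050/6) = 1.3481%
Sharpe = (μ − rf) / σ = (-0.1950 − 0.05) / 1.3481 = -0.2450 / 1.3481 = -0.1817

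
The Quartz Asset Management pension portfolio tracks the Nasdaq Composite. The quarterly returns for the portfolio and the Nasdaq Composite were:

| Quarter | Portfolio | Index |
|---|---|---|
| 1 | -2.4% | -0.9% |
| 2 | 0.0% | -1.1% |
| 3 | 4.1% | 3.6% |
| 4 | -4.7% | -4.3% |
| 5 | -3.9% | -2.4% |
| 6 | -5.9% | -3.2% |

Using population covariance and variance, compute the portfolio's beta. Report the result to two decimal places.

1.25

r̄p = -2.1333%,  r̄m = -1.3833%
Cov = Σ(rp − r̄p)(rm − r̄m) / 6 = 7.9439
Var(rm) = Σ(rm − r̄m)² / 6 = 6.3314
β = Cov / Var = 7.9439 / 6.3314 = 1.2547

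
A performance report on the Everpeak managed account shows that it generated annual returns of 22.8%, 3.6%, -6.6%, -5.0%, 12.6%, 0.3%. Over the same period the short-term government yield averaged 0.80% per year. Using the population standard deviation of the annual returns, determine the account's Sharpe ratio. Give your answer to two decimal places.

0.37

Mean return r̄ = 27.70 / 6 = 4.6167%
Σ(r − r̄)² = (22.8 − 4.6167)² + (3.6 − 4.6167)² + … = 632.3283
population σ = √(632.3283 / 6) = √105.3881 = 10.2659%
Sharpe = (r̄ − rf) / σ = (4.6167 − 0.8) / 10.2659 = 3.8167 / 10.2659 = 0.3718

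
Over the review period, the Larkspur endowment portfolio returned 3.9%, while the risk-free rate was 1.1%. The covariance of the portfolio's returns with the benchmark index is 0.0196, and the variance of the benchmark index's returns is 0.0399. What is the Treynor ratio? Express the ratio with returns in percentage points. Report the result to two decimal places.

5.70

β = Cov / Var = 0.0196 / 0.0399 = 0.4912
Treynor = (Rp − Rf) / β = (3.9% − 1.1%) / 0.4912 = 2.80 / 0.4912 = 5.7003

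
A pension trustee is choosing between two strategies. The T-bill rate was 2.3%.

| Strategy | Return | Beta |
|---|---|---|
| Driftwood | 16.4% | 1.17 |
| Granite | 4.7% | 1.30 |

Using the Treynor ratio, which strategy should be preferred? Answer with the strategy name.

Driftwood

Driftwood: Treynor = (16.4% − 2.3%) / 1.17 = 12.051
Granite: Treynor = (4.7% − 2.3%) / 1.30 = 1.846
Highest: Driftwood (12.051).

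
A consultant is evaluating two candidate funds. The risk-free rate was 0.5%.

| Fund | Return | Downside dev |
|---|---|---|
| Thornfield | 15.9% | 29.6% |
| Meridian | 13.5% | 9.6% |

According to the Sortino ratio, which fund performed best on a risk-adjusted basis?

Meridian

Thornfield: Sortino ratio = (15.9% − 0.5%) / 29.6% = 0.520
Meridian: Sortino ratio = (13.5% − 0.5%) / 9.6% = 1.354
Highest: Meridian (1.354).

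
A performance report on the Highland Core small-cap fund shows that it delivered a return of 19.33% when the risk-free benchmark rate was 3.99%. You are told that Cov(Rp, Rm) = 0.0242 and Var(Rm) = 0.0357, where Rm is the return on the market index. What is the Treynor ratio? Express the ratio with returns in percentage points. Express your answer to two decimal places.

22.63

β = Cov / Var = 0.0242 / 0.0357 = 0.6779
Treynor = (Rp − Rf) / β = (19.33% − 3.99%) / 0.6779 = 15.34 / 0.6779 = 22.6287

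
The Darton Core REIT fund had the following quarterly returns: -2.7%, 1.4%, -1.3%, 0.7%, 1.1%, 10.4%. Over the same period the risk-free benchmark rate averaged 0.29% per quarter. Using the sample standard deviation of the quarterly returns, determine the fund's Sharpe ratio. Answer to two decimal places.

0.29

Mean return r̄ = 9.60 / 6 = 1.6000%
Σ(r − r̄)² = 105.4400; sample σ = √(105.4400/5) = 4.5922%
Sharpe = (r̄ − rf) / σ = (1.6000 − 0.29) / 4.5922 = 1.3100 / 4.5922 = 0.2853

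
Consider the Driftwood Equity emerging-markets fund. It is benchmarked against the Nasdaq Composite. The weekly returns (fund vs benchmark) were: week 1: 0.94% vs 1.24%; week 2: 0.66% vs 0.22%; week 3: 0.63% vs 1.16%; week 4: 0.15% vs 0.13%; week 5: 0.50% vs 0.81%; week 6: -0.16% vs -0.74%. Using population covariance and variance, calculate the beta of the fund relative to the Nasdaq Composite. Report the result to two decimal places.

r̄p = 0.4533%,  r̄m = 0.4700%
Cov = Σ(rp − r̄p)(rm − r̄m) / 6 = 0.2177
Var(rm) = Σ(rm − r̄m)² / 6 = 0.4711
β = Cov / Var = 0.2177 / 0.4711 = 0.4621

0.46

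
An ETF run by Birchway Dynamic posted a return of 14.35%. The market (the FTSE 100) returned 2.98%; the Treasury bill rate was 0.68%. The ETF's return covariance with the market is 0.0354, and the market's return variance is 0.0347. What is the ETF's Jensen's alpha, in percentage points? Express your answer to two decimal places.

β = Cov / Var = 0.0354 / 0.0347 = 1.0202
E[R] = Rf + β(Rm − Rf) = 0.68% + 1.0202 × (2.98% − 0.68%) = 3.0265%
α = Rp − E[R] = 14.35% − 3.0265% = 11.3235

11.32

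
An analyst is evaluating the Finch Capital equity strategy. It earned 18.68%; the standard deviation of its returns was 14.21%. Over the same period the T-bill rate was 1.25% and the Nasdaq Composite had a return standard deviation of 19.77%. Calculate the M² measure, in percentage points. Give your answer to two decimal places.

25.50

Sharpe = (Rp − Rf) / σp = (18.68% − 1.25%) / 14.21% = 1.2266
M² = Rf + Sharpe × σm = 1.25% + 1.2266 × 19.77% = 25.4999%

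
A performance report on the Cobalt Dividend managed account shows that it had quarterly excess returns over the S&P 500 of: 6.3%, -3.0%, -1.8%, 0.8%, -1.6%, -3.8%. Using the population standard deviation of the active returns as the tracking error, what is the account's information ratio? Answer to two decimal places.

-0.15

μ = (6.3 − 3 − 1.8 + 0.8 − 1.6 − 3.8) / 6 = -0.5167%
Population std dev = √[67.9683 / 6] = 3.3657%
IR = μ / tracking error = -0.5167 / 3.3657 = -0.1535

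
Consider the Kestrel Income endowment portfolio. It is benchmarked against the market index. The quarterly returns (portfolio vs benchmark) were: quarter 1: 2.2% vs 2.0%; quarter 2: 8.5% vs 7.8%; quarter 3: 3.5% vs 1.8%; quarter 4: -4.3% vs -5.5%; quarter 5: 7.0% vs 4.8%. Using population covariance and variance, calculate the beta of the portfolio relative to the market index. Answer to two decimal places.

r̄p = 3.3800%,  r̄m = 2.1800%
Cov = Σ(rp − r̄p)(rm − r̄m) / 5 = 19.4816
Var(rm) = Σ(rm − r̄m)² / 5 = 19.5216
β = Cov / Var = 19.4816 / 19.5216 = 0.9980

1.00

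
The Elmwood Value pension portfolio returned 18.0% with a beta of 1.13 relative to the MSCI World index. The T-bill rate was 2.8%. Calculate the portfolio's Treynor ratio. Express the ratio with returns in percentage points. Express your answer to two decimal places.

13.45

Treynor = (Rp − Rf) / β = (18.0% − 2.8%) / 1.13 = 15.20 / 1.13 = 13.4513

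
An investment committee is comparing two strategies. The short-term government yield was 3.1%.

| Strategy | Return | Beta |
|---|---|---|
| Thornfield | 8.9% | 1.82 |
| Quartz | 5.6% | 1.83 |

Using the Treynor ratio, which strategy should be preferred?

Thornfield

Thornfield: Treynor = (8.9% − 3.1%) / 1.82 = 3.187
Quartz: Treynor = (5.6% − 3.1%) / 1.83 = 1.366
Highest: Thornfield (3.187).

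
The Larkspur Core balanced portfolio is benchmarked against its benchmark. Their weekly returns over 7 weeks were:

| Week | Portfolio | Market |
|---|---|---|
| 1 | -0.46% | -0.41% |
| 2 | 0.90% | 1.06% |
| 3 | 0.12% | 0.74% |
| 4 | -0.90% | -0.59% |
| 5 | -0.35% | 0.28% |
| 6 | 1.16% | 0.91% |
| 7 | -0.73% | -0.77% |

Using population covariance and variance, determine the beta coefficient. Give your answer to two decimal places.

r̄p = -0.0371%,  r̄m = 0.1743%
Cov = Σ(rp − r̄p)(rm − r̄m) / 7 = 0.4753
Var(rm) = Σ(rm − r̄m)² / 7 = 0.4963
β = Cov / Var = 0.4753 / 0.4963 = 0.9577

0.96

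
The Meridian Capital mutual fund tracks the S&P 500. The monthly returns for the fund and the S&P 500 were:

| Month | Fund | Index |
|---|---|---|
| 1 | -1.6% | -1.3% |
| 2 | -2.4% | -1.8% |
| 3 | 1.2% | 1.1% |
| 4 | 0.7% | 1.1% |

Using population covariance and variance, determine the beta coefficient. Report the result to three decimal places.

r̄p = -0.5250%,  r̄m = -0.2250%
Cov = Σ(rp − r̄p)(rm − r̄m) / 4 = 2.0044
Var(rm) = Σ(rm − r̄m)² / 4 = 1.7869
β = Cov / Var = 2.0044 / 1.7869 = 1.1217

1.122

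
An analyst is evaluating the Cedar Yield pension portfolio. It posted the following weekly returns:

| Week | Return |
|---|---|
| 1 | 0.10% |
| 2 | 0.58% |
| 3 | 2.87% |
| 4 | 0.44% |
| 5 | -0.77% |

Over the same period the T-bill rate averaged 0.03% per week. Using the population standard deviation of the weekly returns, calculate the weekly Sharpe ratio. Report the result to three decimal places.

0.508

r̄ = (0.1 + 0.58 + 2.87 + 0.44 − 0.77) / 5 = 0.6440%
Σ(r − r̄)² = 7.2961; population σ = √(7.2961/5) = 1.2080%
Sharpe = (r̄ − rf) / σ = (0.6440 − 0.03) / 1.2080 = 0.6140 / 1.2080 = 0.5083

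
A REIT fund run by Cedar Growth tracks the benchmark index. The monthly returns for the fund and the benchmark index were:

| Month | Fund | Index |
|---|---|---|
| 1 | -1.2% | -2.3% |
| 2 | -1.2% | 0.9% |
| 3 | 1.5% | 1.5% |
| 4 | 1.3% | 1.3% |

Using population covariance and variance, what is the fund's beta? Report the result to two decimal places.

r̄p = 0.1000%,  r̄m = 0.3500%
Cov = Σ(rp − r̄p)(rm − r̄m) / 4 = 1.3700
Var(rm) = Σ(rm − r̄m)² / 4 = 2.3875
β = Cov / Var = 1.3700 / 2.3875 = 0.5738

0.57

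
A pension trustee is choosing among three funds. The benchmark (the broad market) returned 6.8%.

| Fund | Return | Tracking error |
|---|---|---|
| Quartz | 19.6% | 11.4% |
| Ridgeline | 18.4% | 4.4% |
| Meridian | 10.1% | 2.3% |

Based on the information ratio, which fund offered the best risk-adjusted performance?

Ridgeline

Quartz: IR = (19.6% − 6.8%) / 11.4% = 1.123
Ridgeline: IR = (18.4% − 6.8%) / 4.4% = 2.636
Meridian: IR = (10.1% − 6.8%) / 2.3% = 1.435
Highest: Ridgeline (2.636).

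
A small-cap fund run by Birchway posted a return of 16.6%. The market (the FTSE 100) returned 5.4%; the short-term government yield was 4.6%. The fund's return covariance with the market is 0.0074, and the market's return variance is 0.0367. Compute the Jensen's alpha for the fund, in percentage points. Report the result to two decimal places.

11.84

β = Cov / Var = 0.0074 / 0.0367 = 0.2016
E[R] = Rf + β(Rm − Rf) = 4.6% + 0.2016 × (5.4% − 4.6%) = 4.7613%
α = Rp − E[R] = 16.6% − 4.7613% = 11.8387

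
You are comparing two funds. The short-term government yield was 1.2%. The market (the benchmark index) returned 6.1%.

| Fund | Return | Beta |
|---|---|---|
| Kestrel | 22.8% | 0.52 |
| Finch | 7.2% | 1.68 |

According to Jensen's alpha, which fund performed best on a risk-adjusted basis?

Kestrel: α = 22.8% − [1.2% + 0.52 × (6.1% − 1.2%)] = 19.052
Finch: α = 7.2% − [1.2% + 1.68 × (6.1% − 1.2%)] = -2.232
Highest: Kestrel (19.052).

Kestrel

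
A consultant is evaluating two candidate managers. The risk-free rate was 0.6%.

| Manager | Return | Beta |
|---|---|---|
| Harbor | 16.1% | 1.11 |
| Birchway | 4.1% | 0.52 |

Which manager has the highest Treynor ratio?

Harbor: Treynor = (16.1% − 0.6%) / 1.11 = 13.964
Birchway: Treynor = (4.1% − 0.6%) / 0.52 = 6.731
Highest: Harbor (13.964).

Harbor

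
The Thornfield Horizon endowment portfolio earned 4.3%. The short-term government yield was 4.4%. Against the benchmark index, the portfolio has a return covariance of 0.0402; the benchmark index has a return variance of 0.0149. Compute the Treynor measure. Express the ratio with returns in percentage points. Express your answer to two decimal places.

β = Cov / Var = 0.0402 / 0.0149 = 2.6980
Treynor = (Rp − Rf) / β = (4.3% − 4.4%) / 2.6980 = -0.10 / 2.6980 = -0.0371

-0.04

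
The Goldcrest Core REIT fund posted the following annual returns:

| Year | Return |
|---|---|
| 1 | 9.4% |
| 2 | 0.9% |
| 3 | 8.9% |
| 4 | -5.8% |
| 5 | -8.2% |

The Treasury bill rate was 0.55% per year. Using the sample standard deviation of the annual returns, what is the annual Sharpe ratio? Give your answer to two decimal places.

μ = (9.4 + 0.9 + 8.9 − 5.8 − 8.2) / 5 = 1.0400%
Σ(r − μ)² = (9.4 − 1.0400)² + (0.9 − 1.0400)² + … = 263.8520
σ = √[263.8520 / 4] = 8.1218%
Sharpe = (μ − rf) / σ = (1.0400 − 0.55) / 8.1218 = 0.4900 / 8.1218 = 0.0603

0.06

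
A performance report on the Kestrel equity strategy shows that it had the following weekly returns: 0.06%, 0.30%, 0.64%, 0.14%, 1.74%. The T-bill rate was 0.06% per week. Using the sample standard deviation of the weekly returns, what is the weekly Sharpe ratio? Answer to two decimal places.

0.75

μ = (0.06 + 0.3 + 0.64 + 0.14 + 1.74) / 5 = 0.5760%
Σ(r − μ)² = (0.06 − 0.5760)² + (0.3 − 0.5760)² + (0.64 − 0.5760)² + … = 1.8915
σ = √[1.8915 / 4] = 0.6877%
Sharpe = (μ − rf) / σ = (0.5760 − 0.06) / 0.6877 = 0.5160 / 0.6877 = 0.7503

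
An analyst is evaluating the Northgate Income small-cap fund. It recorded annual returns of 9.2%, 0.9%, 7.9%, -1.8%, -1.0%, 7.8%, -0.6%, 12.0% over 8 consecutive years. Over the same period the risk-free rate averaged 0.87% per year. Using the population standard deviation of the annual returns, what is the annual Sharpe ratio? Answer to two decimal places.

0.67

Mean return r̄ = 34.40 / 8 = 4.3000%
Σ(r − r̄)² = (9.2 − 4.3000)² + (0.9 − 4.3000)² + … = 209.3800
σ = √[209.3800 / 8] = 5.1159%
Sharpe = (r̄ − rf) / σ = (4.3000 − 0.87) / 5.1159 = 3.4300 / 5.1159 = 0.6705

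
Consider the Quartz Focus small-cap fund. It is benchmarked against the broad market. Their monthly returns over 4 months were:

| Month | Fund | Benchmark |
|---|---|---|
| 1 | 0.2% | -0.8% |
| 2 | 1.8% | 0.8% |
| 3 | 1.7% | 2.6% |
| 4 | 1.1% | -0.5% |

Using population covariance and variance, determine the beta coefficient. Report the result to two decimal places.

r̄p = 1.2000%,  r̄m = 0.5250%
Cov = Σ(rp − r̄p)(rm − r̄m) / 4 = 0.6575
Var(rm) = Σ(rm − r̄m)² / 4 = 1.7969
β = Cov / Var = 0.6575 / 1.7969 = 0.3659

0.37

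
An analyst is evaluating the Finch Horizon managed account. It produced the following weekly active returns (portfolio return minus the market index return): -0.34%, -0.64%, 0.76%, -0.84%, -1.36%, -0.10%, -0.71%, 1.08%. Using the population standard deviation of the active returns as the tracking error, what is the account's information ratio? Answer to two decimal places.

-0.35

Mean return r̄ = -2.150 / 8 = -0.2688%
Population std dev = √[4.7607 / 8] = 0.7714%
IR = r̄ / tracking error = -0.2688 / 0.7714 = -0.3485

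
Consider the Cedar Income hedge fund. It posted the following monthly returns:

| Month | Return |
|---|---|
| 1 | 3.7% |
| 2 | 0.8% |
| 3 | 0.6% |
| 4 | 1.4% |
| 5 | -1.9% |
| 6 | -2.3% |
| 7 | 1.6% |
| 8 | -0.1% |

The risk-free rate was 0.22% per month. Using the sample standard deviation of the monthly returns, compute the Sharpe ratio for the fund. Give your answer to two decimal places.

r̄ = (3.7 + 0.8 + 0.6 + 1.4 − 1.9 − 2.3 + 1.6 − 0.1) / 8 = 3.80 / 8 = 0.4750%
Σ(r − r̄)² = (3.7 − 0.4750)² + (0.8 − 0.4750)² + … = 26.3150
σ = √[26.3150 / 7] = 1.9389%
Sharpe = (r̄ − rf) / σ = (0.4750 − 0.22) / 1.9389 = 0.2550 / 1.9389 = 0.1315

0.13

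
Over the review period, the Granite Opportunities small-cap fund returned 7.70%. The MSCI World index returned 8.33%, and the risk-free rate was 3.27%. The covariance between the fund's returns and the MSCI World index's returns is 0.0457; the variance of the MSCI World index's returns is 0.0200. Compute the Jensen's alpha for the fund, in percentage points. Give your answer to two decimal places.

-7.13

β = Cov / Var = 0.0457 / 0.0200 = 2.2850
E[R] = Rf + β(Rm − Rf) = 3.27% + 2.2850 × (8.33% − 3.27%) = 14.8321%
α = Rp − E[R] = 7.70% − 14.8321% = -7.1321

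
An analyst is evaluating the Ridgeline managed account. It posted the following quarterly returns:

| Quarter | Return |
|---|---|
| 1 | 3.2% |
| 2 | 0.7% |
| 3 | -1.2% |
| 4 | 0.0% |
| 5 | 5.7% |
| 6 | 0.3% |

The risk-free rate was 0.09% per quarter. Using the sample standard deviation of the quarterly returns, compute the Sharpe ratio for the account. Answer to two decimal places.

0.54

r̄ = (3.2 + 0.7 − 1.2 + 0 + 5.7 + 0.3) / 6 = 8.70 / 6 = 1.4500%
Σ(r − r̄)² = 32.1350; sample σ = √(32.1350/5) = 2.5352%
Sharpe = (r̄ − rf) / σ = (1.4500 − 0.09) / 2.5352 = 1.3600 / 2.5352 = 0.5364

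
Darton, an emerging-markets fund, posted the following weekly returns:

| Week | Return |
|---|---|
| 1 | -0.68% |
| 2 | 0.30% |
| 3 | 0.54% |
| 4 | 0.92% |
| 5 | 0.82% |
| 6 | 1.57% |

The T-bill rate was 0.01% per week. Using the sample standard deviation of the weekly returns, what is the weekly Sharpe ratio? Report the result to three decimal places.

0.757

Mean return r̄ = 3.470 / 6 = 0.5783%
Sample std dev = √[2.8209 / 5] = 0.7511%
Sharpe = (r̄ − rf) / σ = (0.5783 − 0.01) / 0.7511 = 0.5683 / 0.7511 = 0.7566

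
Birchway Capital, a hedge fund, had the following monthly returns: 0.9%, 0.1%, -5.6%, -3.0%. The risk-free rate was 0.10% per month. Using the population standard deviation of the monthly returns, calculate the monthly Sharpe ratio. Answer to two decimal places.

-0.77

Mean return r̄ = -7.60 / 4 = -1.9000%
Population std dev = √[26.7400 / 4] = 2.5855%
Sharpe = (r̄ − rf) / σ = (-1.9000 − 0.1) / 2.5855 = -2.0000 / 2.5855 = -0.7735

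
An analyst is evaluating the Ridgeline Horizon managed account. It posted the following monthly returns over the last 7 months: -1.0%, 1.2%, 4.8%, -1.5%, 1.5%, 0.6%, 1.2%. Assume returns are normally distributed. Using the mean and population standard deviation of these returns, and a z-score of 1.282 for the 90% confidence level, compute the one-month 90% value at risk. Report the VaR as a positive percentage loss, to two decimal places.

r̄ = (-1 + 1.2 + 4.8 − 1.5 + 1.5 + 0.6 + 1.2) / 7 = 6.80 / 7 = 0.9714%
Population std dev = √[25.1743 / 7] = 1.8964%
VaR = −(r̄ − z·σ) = −(0.9714 − 1.282 × 1.8964) = −(-1.4598) = 1.4598%

1.46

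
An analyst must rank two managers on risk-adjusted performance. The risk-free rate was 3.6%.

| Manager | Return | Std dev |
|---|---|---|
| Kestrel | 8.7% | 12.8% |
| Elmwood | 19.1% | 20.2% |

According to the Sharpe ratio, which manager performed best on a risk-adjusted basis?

Kestrel: Sharpe ratio = (8.7% − 3.6%) / 12.8% = 0.398
Elmwood: Sharpe ratio = (19.1% − 3.6%) / 20.2% = 0.767
Highest: Elmwood (0.767).

Elmwood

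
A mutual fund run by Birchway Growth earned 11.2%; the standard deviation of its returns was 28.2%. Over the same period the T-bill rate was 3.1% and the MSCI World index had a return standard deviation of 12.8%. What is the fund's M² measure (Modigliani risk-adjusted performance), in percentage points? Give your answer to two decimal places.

Sharpe = (Rp − Rf) / σp = (11.2% − 3.1%) / 28.2% = 0.2872
M² = Rf + Sharpe × σm = 3.1% + 0.2872 × 12.8% = 6.7762%

6.78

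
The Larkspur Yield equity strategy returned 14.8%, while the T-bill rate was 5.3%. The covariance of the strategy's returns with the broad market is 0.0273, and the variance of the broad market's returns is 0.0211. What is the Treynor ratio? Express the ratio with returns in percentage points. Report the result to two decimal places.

7.34

β = Cov / Var = 0.0273 / 0.0211 = 1.2938
Treynor = (Rp − Rf) / β = (14.8% − 5.3%) / 1.2938 = 9.50 / 1.2938 = 7.3427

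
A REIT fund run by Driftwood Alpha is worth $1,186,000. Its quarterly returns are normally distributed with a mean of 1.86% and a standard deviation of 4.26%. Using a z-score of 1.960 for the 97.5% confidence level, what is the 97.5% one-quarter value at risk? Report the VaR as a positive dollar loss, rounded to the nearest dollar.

Return at the 97.5% tail: μ − z·σ = 1.86% − 1.960 × 4.26% = 1.86 − 8.3496 = -6.4896%
VaR = −(-6.4896%) × $1,186,000 = 6.4896% × $1,186,000 = $76,967

$76,967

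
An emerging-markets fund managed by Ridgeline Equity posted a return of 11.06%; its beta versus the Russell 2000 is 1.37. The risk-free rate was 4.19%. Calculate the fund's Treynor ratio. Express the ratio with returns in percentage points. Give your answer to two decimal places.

Treynor = (Rp − Rf) / β = (11.06% − 4.19%) / 1.37 = 6.87 / 1.37 = 5.0146

5.01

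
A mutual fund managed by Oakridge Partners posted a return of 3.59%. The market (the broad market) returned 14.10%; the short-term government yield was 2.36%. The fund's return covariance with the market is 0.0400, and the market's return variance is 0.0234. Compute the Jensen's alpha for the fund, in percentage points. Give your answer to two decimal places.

β = Cov / Var = 0.0400 / 0.0234 = 1.7094
E[R] = Rf + β(Rm − Rf) = 2.36% + 1.7094 × (14.10% − 2.36%) = 22.4284%
α = Rp − E[R] = 3.59% − 22.4284% = -18.8384

-18.84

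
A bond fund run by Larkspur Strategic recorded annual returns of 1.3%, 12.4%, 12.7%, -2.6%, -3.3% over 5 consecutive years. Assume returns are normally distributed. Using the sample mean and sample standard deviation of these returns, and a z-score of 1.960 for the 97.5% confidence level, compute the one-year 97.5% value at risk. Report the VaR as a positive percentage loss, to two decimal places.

r̄ = (1.3 + 12.4 + 12.7 − 2.6 − 3.3) / 5 = 20.50 / 5 = 4.1000%
Sample σ = √[Σ(r − r̄)² / 4] = √[250.3400 / 4] = √62.5850 = 7.9111%
VaR = −(r̄ − z·σ) = −(4.1000 − 1.960 × 7.9111) = −(-11.4058) = 11.4058%

11.41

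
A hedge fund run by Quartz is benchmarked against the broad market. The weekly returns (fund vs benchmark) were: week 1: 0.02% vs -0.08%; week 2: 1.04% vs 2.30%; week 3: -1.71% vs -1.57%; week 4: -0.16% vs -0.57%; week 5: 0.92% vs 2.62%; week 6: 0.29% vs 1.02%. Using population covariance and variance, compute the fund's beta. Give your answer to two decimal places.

r̄p = 0.0667%,  r̄m = 0.6200%
Cov = Σ(rp − r̄p)(rm − r̄m) / 6 = 1.2708
Var(rm) = Σ(rm − r̄m)² / 6 = 2.2808
β = Cov / Var = 1.2708 / 2.2808 = 0.5572

0.56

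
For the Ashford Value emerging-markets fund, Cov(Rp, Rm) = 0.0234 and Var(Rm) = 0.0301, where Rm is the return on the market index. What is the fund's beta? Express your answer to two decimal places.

0.78

β = Cov(Rp, Rm) / Var(Rm) = 0.0234 / 0.0301 = 0.7774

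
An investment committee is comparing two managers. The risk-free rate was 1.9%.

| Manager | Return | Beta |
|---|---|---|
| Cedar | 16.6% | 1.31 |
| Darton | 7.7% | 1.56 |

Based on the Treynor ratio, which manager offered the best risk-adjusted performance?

Cedar: Treynor = (16.6% − 1.9%) / 1.31 = 11.221
Darton: Treynor = (7.7% − 1.9%) / 1.56 = 3.718
Highest: Cedar (11.221).

Cedar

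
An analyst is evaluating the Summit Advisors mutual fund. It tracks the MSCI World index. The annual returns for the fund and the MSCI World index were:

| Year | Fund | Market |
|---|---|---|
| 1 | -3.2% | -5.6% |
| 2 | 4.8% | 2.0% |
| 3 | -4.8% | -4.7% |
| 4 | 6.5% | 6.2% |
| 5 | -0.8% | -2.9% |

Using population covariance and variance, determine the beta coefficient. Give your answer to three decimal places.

r̄p = 0.5000%,  r̄m = -1.0000%
Cov = Σ(rp − r̄p)(rm − r̄m) / 5 = 19.0400
Var(rm) = Σ(rm − r̄m)² / 5 = 19.8600
β = Cov / Var = 19.0400 / 19.8600 = 0.9587

0.959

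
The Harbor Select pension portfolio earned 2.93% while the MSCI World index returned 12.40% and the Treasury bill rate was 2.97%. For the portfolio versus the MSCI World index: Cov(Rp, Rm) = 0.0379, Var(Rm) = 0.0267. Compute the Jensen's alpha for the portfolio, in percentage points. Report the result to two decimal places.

β = Cov / Var = 0.0379 / 0.0267 = 1.4195
E[R] = Rf + β(Rm − Rf) = 2.97% + 1.4195 × (12.40% − 2.97%) = 16.3559%
α = Rp − E[R] = 2.93% − 16.3559% = -13.4259

-13.43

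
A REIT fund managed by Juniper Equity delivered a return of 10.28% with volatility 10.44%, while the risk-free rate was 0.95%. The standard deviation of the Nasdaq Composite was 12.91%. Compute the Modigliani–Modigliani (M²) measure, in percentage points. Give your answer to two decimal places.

12.49

Sharpe = (Rp − Rf) / σp = (10.28% − 0.95%) / 10.44% = 0.8937
M² = Rf + Sharpe × σm = 0.95% + 0.8937 × 12.91% = 12.4877%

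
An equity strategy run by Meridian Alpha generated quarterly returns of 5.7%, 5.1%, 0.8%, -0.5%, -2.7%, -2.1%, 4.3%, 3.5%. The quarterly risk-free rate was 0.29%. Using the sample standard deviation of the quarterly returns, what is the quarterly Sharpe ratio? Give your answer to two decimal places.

r̄ = (5.7 + 5.1 + 0.8 − 0.5 − 2.7 − 2.1 + 4.3 + 3.5) / 8 = 1.7625%
Sample σ = √[Σ(r − r̄)² / 7] = √[76.9788 / 7] = √10.9970 = 3.3162%
Sharpe = (r̄ − rf) / σ = (1.7625 − 0.29) / 3.3162 = 1.4725 / 3.3162 = 0.4440

0.44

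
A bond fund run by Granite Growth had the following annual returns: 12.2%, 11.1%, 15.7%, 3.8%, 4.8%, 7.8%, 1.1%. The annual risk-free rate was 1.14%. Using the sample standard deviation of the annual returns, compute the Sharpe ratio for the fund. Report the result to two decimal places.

1.33

Mean return r̄ = 56.50 / 7 = 8.0714%
Σ(r − r̄)² = (12.2 − 8.0714)² + (11.1 − 8.0714)² + … = 162.0343
sample σ = √(162.0343 / 6) = √27.0057 = 5.1967%
Sharpe = (r̄ − rf) / σ = (8.0714 − 1.14) / 5.1967 = 6.9314 / 5.1967 = 1.3338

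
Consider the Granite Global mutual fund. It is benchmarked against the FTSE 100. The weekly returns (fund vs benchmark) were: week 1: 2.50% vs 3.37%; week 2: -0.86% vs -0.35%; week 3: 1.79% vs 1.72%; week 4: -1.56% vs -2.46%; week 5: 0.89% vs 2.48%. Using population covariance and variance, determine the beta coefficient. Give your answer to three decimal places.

0.689

r̄p = 0.5520%,  r̄m = 0.9520%
Cov = Σ(rp − r̄p)(rm − r̄m) / 5 = 3.0444
Var(rm) = Σ(rm − r̄m)² / 5 = 4.4217
β = Cov / Var = 3.0444 / 4.4217 = 0.6885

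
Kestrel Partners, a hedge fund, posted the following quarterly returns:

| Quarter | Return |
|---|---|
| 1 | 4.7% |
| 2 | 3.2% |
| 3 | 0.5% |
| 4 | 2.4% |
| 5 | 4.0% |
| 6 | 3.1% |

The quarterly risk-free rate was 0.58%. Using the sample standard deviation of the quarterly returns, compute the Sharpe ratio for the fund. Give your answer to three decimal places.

1.655

Mean return μ = 17.90 / 6 = 2.9833%
Σ(r − μ)² = (4.7 − 2.9833)² + (3.2 − 2.9833)² + (0.5 − 2.9833)² + … = 10.5483
σ = √[10.5483 / 5] = 1.4525%
Sharpe = (μ − rf) / σ = (2.9833 − 0.58) / 1.4525 = 2.4033 / 1.4525 = 1.6546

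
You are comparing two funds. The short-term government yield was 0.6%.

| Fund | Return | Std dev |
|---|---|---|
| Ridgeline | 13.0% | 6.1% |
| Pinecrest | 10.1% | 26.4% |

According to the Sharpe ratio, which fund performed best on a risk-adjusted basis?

Ridgeline: Sharpe ratio = (13.0% − 0.6%) / 6.1% = 2.033
Pinecrest: Sharpe ratio = (10.1% − 0.6%) / 26.4% = 0.360
Highest: Ridgeline (2.033).

Ridgeline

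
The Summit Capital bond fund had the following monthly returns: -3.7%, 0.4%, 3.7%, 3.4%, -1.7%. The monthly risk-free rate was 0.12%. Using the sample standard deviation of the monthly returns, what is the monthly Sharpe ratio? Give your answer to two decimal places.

Mean return μ = 2.10 / 5 = 0.4200%
Σ(r − μ)² = 41.1080; sample σ = √(41.1080/4) = 3.2058%
Sharpe = (μ − rf) / σ = (0.4200 − 0.12) / 3.2058 = 0.3000 / 3.2058 = 0.0936

0.09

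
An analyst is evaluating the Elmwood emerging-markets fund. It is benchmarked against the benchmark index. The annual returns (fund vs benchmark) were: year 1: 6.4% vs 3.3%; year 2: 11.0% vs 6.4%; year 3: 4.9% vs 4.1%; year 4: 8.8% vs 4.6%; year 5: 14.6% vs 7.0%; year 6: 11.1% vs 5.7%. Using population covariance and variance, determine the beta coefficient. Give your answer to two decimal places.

r̄p = 9.4667%,  r̄m = 5.1833%
Cov = Σ(rp − r̄p)(rm − r̄m) / 6 = 3.8578
Var(rm) = Σ(rm − r̄m)² / 6 = 1.6847
β = Cov / Var = 3.8578 / 1.6847 = 2.2899

2.29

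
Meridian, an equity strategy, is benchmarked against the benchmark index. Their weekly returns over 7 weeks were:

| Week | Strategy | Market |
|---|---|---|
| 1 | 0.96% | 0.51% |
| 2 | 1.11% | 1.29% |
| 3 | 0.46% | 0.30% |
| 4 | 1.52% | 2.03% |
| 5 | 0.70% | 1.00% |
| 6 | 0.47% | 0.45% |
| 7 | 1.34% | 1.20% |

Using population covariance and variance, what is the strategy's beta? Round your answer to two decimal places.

r̄p = 0.9371%,  r̄m = 0.9686%
Cov = Σ(rp − r̄p)(rm − r̄m) / 7 = 0.1873
Var(rm) = Σ(rm − r̄m)² / 7 = 0.3158
β = Cov / Var = 0.1873 / 0.3158 = 0.5931

0.59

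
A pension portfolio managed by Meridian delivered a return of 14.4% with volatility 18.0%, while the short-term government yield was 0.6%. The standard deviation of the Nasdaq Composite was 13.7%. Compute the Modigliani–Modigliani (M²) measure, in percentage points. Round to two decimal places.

11.10

Sharpe = (Rp − Rf) / σp = (14.4% − 0.6%) / 18.0% = 0.7667
M² = Rf + Sharpe × σm = 0.6% + 0.7667 × 13.7% = 11.1038%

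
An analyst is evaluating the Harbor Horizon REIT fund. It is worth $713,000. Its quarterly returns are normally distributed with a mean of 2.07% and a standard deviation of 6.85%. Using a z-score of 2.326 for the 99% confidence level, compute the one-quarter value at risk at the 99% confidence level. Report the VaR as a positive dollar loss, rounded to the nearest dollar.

$98,844

Return at the 99% tail: μ − z·σ = 2.07% − 2.326 × 6.85% = 2.07 − 15.9331 = -13.8631%
VaR = −(-13.8631%) × $713,000 = 13.8631% × $713,000 = $98,844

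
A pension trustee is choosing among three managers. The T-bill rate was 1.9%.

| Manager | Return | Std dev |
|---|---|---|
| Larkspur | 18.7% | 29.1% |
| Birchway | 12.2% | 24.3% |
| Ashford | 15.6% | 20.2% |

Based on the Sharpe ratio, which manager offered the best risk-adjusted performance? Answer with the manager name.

Ashford

Larkspur: Sharpe ratio = (18.7% − 1.9%) / 29.1% = 0.577
Birchway: Sharpe ratio = (12.2% − 1.9%) / 24.3% = 0.424
Ashford: Sharpe ratio = (15.6% − 1.9%) / 20.2% = 0.678
Highest: Ashford (0.678).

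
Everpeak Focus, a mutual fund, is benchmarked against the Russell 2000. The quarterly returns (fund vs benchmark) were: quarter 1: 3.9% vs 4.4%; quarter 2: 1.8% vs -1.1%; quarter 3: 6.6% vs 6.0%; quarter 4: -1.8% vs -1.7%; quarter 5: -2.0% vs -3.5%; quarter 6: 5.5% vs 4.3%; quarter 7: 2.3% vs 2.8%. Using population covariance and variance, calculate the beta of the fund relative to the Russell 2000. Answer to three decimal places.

0.859

r̄p = 2.3286%,  r̄m = 1.6000%
Cov = Σ(rp − r̄p)(rm − r̄m) / 7 = 9.8357
Var(rm) = Σ(rm − r̄m)² / 7 = 11.4457
β = Cov / Var = 9.8357 / 11.4457 = 0.8593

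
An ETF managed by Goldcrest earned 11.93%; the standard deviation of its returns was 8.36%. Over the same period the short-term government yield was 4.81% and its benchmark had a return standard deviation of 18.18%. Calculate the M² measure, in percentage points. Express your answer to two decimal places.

Sharpe = (Rp − Rf) / σp = (11.93% − 4.81%) / 8.36% = 0.8517
M² = Rf + Sharpe × σm = 4.81% + 0.8517 × 18.18% = 20.2939%

20.29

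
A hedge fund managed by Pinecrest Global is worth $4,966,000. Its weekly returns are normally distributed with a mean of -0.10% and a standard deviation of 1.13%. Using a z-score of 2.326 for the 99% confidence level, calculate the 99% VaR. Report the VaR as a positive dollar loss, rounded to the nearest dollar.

$135,491

Return at the 99% tail: μ − z·σ = -0.10% − 2.326 × 1.13% = -0.1 − 2.62838 = -2.72838%
VaR = −(-2.72838%) × $4,966,000 = 2.72838% × $4,966,000 = $135,491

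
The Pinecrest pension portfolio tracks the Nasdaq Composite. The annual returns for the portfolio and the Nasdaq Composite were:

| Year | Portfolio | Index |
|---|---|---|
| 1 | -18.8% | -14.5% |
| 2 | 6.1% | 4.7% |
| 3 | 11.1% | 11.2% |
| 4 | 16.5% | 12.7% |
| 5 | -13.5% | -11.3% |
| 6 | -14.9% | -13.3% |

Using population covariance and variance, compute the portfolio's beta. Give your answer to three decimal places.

r̄p = -2.2500%,  r̄m = -1.7500%
Cov = Σ(rp − r̄p)(rm − r̄m) / 6 = 160.3725
Var(rm) = Σ(rm − r̄m)² / 6 = 134.2125
β = Cov / Var = 160.3725 / 134.2125 = 1.1949

1.195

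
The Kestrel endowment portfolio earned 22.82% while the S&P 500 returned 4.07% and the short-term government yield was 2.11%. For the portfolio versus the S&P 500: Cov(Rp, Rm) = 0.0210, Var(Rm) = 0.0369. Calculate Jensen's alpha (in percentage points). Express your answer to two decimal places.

β = Cov / Var = 0.0210 / 0.0369 = 0.5691
E[R] = Rf + β(Rm − Rf) = 2.11% + 0.5691 × (4.07% − 2.11%) = 3.2254%
α = Rp − E[R] = 22.82% − 3.2254% = 19.5946

19.59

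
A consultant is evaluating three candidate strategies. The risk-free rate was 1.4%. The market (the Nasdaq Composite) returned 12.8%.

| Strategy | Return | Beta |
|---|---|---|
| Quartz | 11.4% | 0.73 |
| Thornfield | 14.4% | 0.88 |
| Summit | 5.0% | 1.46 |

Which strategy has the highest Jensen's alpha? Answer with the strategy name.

Quartz: α = 11.4% − [1.4% + 0.73 × (12.8% − 1.4%)] = 1.678
Thornfield: α = 14.4% − [1.4% + 0.88 × (12.8% − 1.4%)] = 2.968
Summit: α = 5.0% − [1.4% + 1.46 × (12.8% − 1.4%)] = -13.044
Highest: Thornfield (2.968).

Thornfield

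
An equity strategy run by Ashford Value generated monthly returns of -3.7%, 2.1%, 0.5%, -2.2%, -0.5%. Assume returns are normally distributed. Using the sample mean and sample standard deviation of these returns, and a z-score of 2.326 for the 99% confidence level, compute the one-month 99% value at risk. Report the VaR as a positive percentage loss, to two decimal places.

Mean return μ = -3.80 / 5 = -0.7600%
Sample std dev = √[20.5520 / 4] = 2.2667%
VaR = −(μ − z·σ) = −(-0.7600 − 2.326 × 2.2667) = −(-6.0323) = 6.0323%

6.03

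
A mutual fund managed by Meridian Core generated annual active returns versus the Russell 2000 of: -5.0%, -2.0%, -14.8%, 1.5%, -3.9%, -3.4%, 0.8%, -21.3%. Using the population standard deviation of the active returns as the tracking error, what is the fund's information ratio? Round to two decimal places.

-0.81

r̄ = (-5 − 2 − 14.8 + 1.5 − 3.9 − 3.4 + 0.8 − 21.3) / 8 = -48.10 / 8 = -6.0125%
Population σ = √[Σ(r − r̄)² / 8] = √[442.1888 / 8] = √55.2736 = 7.4346%
IR = r̄ / tracking error = -6.0125 / 7.4346 = -0.8087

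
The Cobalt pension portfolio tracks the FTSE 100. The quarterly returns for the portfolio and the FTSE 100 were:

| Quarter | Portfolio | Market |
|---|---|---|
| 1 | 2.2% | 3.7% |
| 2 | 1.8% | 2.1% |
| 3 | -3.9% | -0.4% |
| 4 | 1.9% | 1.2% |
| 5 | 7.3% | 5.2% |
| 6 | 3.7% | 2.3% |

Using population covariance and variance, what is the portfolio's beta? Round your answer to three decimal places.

1.677

r̄p = 2.1667%,  r̄m = 2.3500%
Cov = Σ(rp − r̄p)(rm − r̄m) / 6 = 5.2800
Var(rm) = Σ(rm − r̄m)² / 6 = 3.1492
β = Cov / Var = 5.2800 / 3.1492 = 1.6766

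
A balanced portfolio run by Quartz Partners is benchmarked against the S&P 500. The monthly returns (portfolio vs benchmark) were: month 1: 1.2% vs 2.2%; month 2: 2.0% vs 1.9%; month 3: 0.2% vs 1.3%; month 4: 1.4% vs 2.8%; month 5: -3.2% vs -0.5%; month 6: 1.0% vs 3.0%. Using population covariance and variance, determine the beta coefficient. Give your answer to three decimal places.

1.299

r̄p = 0.4333%,  r̄m = 1.7833%
Cov = Σ(rp − r̄p)(rm − r̄m) / 6 = 1.7639
Var(rm) = Σ(rm − r̄m)² / 6 = 1.3581
β = Cov / Var = 1.7639 / 1.3581 = 1.2988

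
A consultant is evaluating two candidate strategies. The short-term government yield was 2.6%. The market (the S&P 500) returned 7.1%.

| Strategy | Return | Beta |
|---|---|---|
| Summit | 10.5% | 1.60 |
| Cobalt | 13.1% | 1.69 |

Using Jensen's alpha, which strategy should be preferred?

Cobalt

Summit: α = 10.5% − [2.6% + 1.60 × (7.1% − 2.6%)] = 0.700
Cobalt: α = 13.1% − [2.6% + 1.69 × (7.1% − 2.6%)] = 2.895
Highest: Cobalt (2.895).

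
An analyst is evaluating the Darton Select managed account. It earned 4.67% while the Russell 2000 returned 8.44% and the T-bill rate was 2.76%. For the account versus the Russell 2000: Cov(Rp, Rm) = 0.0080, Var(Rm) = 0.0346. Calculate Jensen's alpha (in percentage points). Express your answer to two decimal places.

0.60

β = Cov / Var = 0.0080 / 0.0346 = 0.2312
E[R] = Rf + β(Rm − Rf) = 2.76% + 0.2312 × (8.44% − 2.76%) = 4.0732%
α = Rp − E[R] = 4.67% − 4.0732% = 0.5968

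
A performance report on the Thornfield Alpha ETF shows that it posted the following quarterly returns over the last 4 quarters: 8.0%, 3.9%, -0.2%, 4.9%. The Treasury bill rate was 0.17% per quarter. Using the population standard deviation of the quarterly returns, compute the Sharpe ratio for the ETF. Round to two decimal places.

1.36

Mean return μ = 16.60 / 4 = 4.1500%
Population std dev = √[34.3700 / 4] = 2.9313%
Sharpe = (μ − rf) / σ = (4.1500 − 0.17) / 2.9313 = 3.9800 / 2.9313 = 1.3578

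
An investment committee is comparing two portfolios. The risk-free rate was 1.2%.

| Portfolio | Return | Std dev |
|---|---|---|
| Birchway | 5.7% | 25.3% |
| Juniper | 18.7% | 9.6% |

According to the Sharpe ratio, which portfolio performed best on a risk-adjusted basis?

Birchway: Sharpe ratio = (5.7% − 1.2%) / 25.3% = 0.178
Juniper: Sharpe ratio = (18.7% − 1.2%) / 9.6% = 1.823
Highest: Juniper (1.823).

Juniper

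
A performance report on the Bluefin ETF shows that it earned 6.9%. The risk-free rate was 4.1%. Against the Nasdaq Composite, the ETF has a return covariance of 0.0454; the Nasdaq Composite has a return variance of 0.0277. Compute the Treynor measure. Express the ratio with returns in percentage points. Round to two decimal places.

β = Cov / Var = 0.0454 / 0.0277 = 1.6390
Treynor = (Rp − Rf) / β = (6.9% − 4.1%) / 1.6390 = 2.80 / 1.6390 = 1.7084

1.71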